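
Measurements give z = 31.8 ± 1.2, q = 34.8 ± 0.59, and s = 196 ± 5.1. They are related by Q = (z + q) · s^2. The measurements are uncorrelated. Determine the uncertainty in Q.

Let u = z + q = 66.6. δu = √(δz² + δq²) = √(1.44 + 0.348) = 1.34, so δu/u = 0.0201.
Q is then a monomial in u, s:
δQ/Q = √((δu/u)² + (2·δs/s)²) = √(0.000403 + 0.00271) = 0.0558
Q = 2.56e+06, so δQ = 0.0558 × 2.56e+06 = 1.43e+05.

1.43e+05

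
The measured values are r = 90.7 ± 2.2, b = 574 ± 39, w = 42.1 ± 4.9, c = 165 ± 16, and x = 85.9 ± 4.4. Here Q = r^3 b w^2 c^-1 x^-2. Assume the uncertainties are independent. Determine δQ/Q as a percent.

29.0%

Since Q is a product/quotient, work with relative uncertainties:
  (3·δr/r)² = (3×0.0243)² = 0.00530;  (1·δb/b)² = (1×0.0679)² = 0.00462;  (2·δw/w)² = (2×0.116)² = 0.0542;  (-1·δc/c)² = (-1×0.0970)² = 0.00940;  (-2·δx/x)² = (-2×0.0512)² = 0.0105
δQ/Q = √(0.0840) = 0.290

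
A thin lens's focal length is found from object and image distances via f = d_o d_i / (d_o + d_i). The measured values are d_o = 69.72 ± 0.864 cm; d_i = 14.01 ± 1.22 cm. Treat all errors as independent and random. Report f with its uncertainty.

11.67 ± 0.846 cm

∂f/∂d_o = (d_i/(d_o+d_i))² = 0.0280;  ∂f/∂d_i = (d_o/(d_o+d_i))² = 0.693
δf = √((∂f/∂d_o · δd_o)² + (∂f/∂d_i · δd_i)²) = √(0.000585 + 0.716) = 0.846 cm
f = 11.67 cm.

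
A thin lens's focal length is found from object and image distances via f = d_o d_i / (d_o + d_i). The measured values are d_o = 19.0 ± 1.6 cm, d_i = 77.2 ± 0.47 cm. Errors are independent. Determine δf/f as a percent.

∂f/∂d_o = (d_i/(d_o+d_i))² = 0.644;  ∂f/∂d_i = (d_o/(d_o+d_i))² = 0.0390
δf = √((∂f/∂d_o · δd_o)² + (∂f/∂d_i · δd_i)²) = √(1.06 + 0.000336) = 1.03 cm
f = 15.2 cm, so δf/f = 1.03/15.2 = 0.0676.

6.76%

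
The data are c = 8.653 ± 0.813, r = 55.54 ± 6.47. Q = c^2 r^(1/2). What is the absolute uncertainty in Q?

110

For a monomial Q ∝ c^2, r^(1/2), fractional errors add in quadrature:
  (2·δc/c)² = (2×0.0940)² = 0.0353;  (½·δr/r)² = (0.5×0.116)² = 0.00339
δQ/Q = √(0.0387) = 0.197
Q = 558.0, so δQ = 0.197 × 558.0 = 110.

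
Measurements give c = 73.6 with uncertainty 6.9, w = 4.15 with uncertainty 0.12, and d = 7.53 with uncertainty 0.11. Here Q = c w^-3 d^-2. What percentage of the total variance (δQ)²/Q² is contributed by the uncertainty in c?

(δQ/Q)² = (1·δc/c)² + (-3·δw/w)² + (-2·δd/d)²
  c term: (1×0.0938)² = 0.00879
  w term: (-3×0.0289)² = 0.00753
  d term: (-2×0.0146)² = 0.000854
Total = 0.0172. Share from c = 0.00879/0.0172 = 0.512.

51.2%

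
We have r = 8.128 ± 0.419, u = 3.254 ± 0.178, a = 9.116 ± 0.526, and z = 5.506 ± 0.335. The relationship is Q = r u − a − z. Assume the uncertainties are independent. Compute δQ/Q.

0.176

Let p = r·u = 26.45. δp/p = √((1·δr/r)² + (1·δu/u)²) = √(0.00266 + 0.00299) = 0.0752, so δp = 1.99.
Q = p − a − z: δQ = √(δp² + δa² + δz²) = √(3.95 + 0.277 + 0.112) = 2.08
Q = 11.83, so δQ/Q = 2.08/11.83 = 0.176.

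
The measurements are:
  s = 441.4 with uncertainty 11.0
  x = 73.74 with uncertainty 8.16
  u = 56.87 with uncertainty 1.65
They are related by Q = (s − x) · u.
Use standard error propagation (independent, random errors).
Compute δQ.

Let w = s − x = 367.7. δw = √(δs² + δx²) = √(121 + 66.6) = 13.7, so δw/w = 0.0373.
Q is then a monomial in w, u:
δQ/Q = √((δw/w)² + (1·δu/u)²) = √(0.00139 + 0.000842) = 0.0472
Q = 20910, so δQ = 0.0472 × 20910 = 987.

987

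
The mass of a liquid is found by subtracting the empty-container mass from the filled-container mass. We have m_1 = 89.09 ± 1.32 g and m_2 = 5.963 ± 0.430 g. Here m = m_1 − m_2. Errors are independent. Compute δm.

1.39 g

Each term contributes (cᵢ δxᵢ)² to (δm)²:
  (δm_1)² = 1.74;  (δm_2)² = 0.185
δm = √(1.93) = 1.39 g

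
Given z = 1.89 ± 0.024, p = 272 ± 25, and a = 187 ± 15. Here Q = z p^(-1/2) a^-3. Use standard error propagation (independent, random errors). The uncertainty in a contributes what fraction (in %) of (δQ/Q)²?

96.2%

(δQ/Q)² = (1·δz/z)² + (−½·δp/p)² + (-3·δa/a)²
  z term: (1×0.0127)² = 0.000161
  p term: (-0.5×0.0919)² = 0.00211
  a term: (-3×0.0802)² = 0.0579
Total = 0.0602. Share from a = 0.0579/0.0602 = 0.962.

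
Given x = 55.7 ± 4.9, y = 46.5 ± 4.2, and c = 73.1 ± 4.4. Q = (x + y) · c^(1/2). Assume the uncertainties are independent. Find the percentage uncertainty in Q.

Let u = x + y = 102. δu = √(δx² + δy²) = √(24.0 + 17.6) = 6.45, so δu/u = 0.0631.
Q is then a monomial in u, c:
δQ/Q = √((δu/u)² + (½·δc/c)²) = √(0.00399 + 0.000906) = 0.0700

7.00%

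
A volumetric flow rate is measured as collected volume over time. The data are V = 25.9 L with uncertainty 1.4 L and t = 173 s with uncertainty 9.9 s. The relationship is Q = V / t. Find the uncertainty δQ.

Each factor contributes (exponent × relative error)² to (δQ/Q)²:
  (1·δV/V)² = (1×0.0541)² = 0.00292;  (-1·δt/t)² = (-1×0.0572)² = 0.00327
δQ/Q = √(0.00620) = 0.0787
Q = 0.150 L/s, so δQ = 0.0787 × 0.150 = 0.0118 L/s.

0.0118 L/s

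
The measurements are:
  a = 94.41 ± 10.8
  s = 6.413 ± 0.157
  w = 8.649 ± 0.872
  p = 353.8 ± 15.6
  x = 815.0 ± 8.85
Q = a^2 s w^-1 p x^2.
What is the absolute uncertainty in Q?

Each factor contributes (exponent × relative error)² to (δQ/Q)²:
  (2·δa/a)² = (2×0.114)² = 0.0523;  (1·δs/s)² = (1×0.0245)² = 0.000599;  (-1·δw/w)² = (-1×0.101)² = 0.0102;  (1·δp/p)² = (1×0.0441)² = 0.00194;  (2·δx/x)² = (2×0.0109)² = 0.000472
δQ/Q = √(0.0655) = 0.256
Q = 1.553e+12, so δQ = 0.256 × 1.553e+12 = 3.98e+11.

3.98e+11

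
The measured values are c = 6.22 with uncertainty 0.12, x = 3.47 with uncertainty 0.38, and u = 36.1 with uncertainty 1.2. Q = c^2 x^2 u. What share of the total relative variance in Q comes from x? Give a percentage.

94.9%

(δQ/Q)² = (2·δc/c)² + (2·δx/x)² + (1·δu/u)²
  c term: (2×0.0193)² = 0.00149
  x term: (2×0.110)² = 0.0480
  u term: (1×0.0332)² = 0.00110
Total = 0.0506. Share from x = 0.0480/0.0506 = 0.949.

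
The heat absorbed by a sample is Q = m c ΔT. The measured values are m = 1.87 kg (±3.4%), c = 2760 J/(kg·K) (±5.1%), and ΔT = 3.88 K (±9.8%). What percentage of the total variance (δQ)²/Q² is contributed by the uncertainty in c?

19.5%

(δQ/Q)² = (1·δm/m)² + (1·δc/c)² + (1·δΔT/ΔT)²
  m term: (1×0.0340)² = 0.00116
  c term: (1×0.0510)² = 0.00260
  ΔT term: (1×0.0980)² = 0.00960
Total = 0.0134. Share from c = 0.00260/0.0134 = 0.195.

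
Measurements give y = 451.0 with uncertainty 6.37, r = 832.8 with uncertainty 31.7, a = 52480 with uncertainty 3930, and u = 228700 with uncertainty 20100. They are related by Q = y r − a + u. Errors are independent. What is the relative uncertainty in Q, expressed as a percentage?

Let p = y·r = 375600. δp/p = √((1·δy/y)² + (1·δr/r)²) = √(0.000199 + 0.00145) = 0.0406, so δp = 15200.
Q = p − a + u: δQ = √(δp² + δa² + δu²) = √(2.33e+08 + 1.54e+07 + 4.04e+08) = 25500
Q = 551800, so δQ/Q = 25500/551800 = 0.0463.

4.63%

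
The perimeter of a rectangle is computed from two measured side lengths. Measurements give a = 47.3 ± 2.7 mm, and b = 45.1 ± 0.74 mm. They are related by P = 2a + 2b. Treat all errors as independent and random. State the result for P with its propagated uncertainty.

For a sum/difference, combine absolute errors in quadrature:
  (2·δa)² = 29.2;  (2·δb)² = 2.19
δP = √(31.4) = 5.60 mm
P = 185 mm.

185 ± 5.60 mm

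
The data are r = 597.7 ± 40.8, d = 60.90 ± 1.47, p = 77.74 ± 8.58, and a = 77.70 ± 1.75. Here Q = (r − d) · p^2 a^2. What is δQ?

4.66e+09

Let u = r − d = 536.8. δu = √(δr² + δd²) = √(1660 + 2.16) = 40.8, so δu/u = 0.0761.
Q is then a monomial in u, p, a:
δQ/Q = √((δu/u)² + (2·δp/p)² + (2·δa/a)²) = √(0.00578 + 0.0487 + 0.00203) = 0.238
Q = 1.959e+10, so δQ = 0.238 × 1.959e+10 = 4.66e+09.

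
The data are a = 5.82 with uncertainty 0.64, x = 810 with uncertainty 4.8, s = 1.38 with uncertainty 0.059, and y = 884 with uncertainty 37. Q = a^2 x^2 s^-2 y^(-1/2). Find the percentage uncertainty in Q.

Each factor contributes (exponent × relative error)² to (δQ/Q)²:
  (2·δa/a)² = (2×0.110)² = 0.0484;  (2·δx/x)² = (2×0.00593)² = 0.000140;  (-2·δs/s)² = (-2×0.0428)² = 0.00731;  (−½·δy/y)² = (-0.5×0.0419)² = 0.000438
δQ/Q = √(0.0563) = 0.237

23.7%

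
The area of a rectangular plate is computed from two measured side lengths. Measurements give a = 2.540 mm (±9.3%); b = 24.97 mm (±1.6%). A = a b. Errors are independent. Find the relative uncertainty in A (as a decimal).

0.0944

Relative error in a monomial: (δA/A)² = Σ (nᵢ · δxᵢ/xᵢ)².
  (1·δa/a)² = (1×0.0930)² = 0.00865;  (1·δb/b)² = (1×0.0160)² = 0.000256
δA/A = √(0.00891) = 0.0944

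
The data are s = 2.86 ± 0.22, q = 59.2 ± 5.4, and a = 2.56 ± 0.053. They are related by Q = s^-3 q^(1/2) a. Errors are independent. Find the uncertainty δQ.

0.199

Since Q is a product/quotient, work with relative uncertainties:
  (-3·δs/s)² = (-3×0.0769)² = 0.0533;  (½·δq/q)² = (0.5×0.0912)² = 0.00208;  (1·δa/a)² = (1×0.0207)² = 0.000429
δQ/Q = √(0.0558) = 0.236
Q = 0.842, so δQ = 0.236 × 0.842 = 0.199.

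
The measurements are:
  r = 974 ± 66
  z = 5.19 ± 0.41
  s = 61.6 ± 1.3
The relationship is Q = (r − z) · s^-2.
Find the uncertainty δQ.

Let u = r − z = 969. δu = √(δr² + δz²) = √(4360 + 0.168) = 66.0, so δu/u = 0.0681.
Q is then a monomial in u, s:
δQ/Q = √((δu/u)² + (-2·δs/s)²) = √(0.00464 + 0.00178) = 0.0801
Q = 0.255, so δQ = 0.0801 × 0.255 = 0.0205.

0.0205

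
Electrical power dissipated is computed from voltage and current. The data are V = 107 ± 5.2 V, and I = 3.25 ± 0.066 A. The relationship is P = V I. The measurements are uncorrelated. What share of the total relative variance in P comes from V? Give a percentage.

(δP/P)² = (1·δV/V)² + (1·δI/I)²
  V term: (1×0.0486)² = 0.00236
  I term: (1×0.0203)² = 0.000412
Total = 0.00277. Share from V = 0.00236/0.00277 = 0.851.

85.1%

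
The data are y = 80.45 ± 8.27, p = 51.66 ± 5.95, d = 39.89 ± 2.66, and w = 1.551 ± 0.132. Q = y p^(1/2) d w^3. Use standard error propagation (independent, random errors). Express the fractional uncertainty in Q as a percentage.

For a monomial Q ∝ y, p^(1/2), d, w^3, fractional errors add in quadrature:
  (1·δy/y)² = (1×0.103)² = 0.0106;  (½·δp/p)² = (0.5×0.115)² = 0.00332;  (1·δd/d)² = (1×0.0667)² = 0.00445;  (3·δw/w)² = (3×0.0851)² = 0.0652
δQ/Q = √(0.0835) = 0.289

28.9%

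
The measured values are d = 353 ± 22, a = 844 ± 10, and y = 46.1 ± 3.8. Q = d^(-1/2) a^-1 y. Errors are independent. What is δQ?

0.000258

Q is a product of powers, so relative uncertainties combine in quadrature:
  (−½·δd/d)² = (-0.5×0.0623)² = 0.000971;  (-1·δa/a)² = (-1×0.0118)² = 0.000140;  (1·δy/y)² = (1×0.0824)² = 0.00679
δQ/Q = √(0.00791) = 0.0889
Q = 0.00291, so δQ = 0.0889 × 0.00291 = 0.000258.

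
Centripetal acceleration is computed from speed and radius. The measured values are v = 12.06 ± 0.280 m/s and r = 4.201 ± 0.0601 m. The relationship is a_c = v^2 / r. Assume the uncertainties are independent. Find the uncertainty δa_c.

Relative error in a monomial: (δa_c/a_c)² = Σ (nᵢ · δxᵢ/xᵢ)².
  (2·δv/v)² = (2×0.0232)² = 0.00216;  (-1·δr/r)² = (-1×0.0143)² = 0.000205
δa_c/a_c = √(0.00236) = 0.0486
a_c = 34.62 m/s^2, so δa_c = 0.0486 × 34.62 = 1.68 m/s^2.

1.68 m/s^2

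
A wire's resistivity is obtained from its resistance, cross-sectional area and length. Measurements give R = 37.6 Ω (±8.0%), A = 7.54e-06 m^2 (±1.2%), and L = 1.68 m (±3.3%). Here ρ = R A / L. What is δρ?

1.47e-05 Ω·m

Since ρ is a product/quotient, work with relative uncertainties:
  (1·δR/R)² = (1×0.0800)² = 0.00640;  (1·δA/A)² = (1×0.0120)² = 0.000144;  (-1·δL/L)² = (-1×0.0330)² = 0.00109
δρ/ρ = √(0.00763) = 0.0874
ρ = 0.000169 Ω·m, so δρ = 0.0874 × 0.000169 = 1.47e-05 Ω·m.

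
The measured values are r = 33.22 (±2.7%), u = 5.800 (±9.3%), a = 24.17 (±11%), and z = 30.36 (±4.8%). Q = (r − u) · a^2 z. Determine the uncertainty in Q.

1.11e+05

Let w = r − u = 27.42. δw = √(δr² + δu²) = √(0.805 + 0.291) = 1.05, so δw/w = 0.0382.
Q is then a monomial in w, a, z:
δQ/Q = √((δw/w)² + (2·δa/a)² + (1·δz/z)²) = √(0.00146 + 0.0484 + 0.00230) = 0.228
Q = 486300, so δQ = 0.228 × 486300 = 1.11e+05.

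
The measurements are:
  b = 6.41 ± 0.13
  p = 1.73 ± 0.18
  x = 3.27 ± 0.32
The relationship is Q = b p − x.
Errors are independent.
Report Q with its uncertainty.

7.82 ± 1.22

Let w = b·p = 11.1. δw/w = √((1·δb/b)² + (1·δp/p)²) = √(0.000411 + 0.0108) = 0.106, so δw = 1.18.
Q = w − x: δQ = √(δw² + δx²) = √(1.38 + 0.102) = 1.22
Q = 7.82.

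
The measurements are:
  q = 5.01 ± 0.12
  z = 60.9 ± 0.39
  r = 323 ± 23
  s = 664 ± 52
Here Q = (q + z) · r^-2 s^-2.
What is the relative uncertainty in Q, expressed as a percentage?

Let u = q + z = 65.9. δu = √(δq² + δz²) = √(0.0144 + 0.152) = 0.408, so δu/u = 0.00619.
Q is then a monomial in u, r, s:
δQ/Q = √((δu/u)² + (-2·δr/r)² + (-2·δs/s)²) = √(3.83e-05 + 0.0203 + 0.0245) = 0.212

21.2%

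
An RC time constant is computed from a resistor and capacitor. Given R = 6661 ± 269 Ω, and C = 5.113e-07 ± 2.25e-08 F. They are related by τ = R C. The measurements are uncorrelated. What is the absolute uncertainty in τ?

0.000203 s

Since τ is a product/quotient, work with relative uncertainties:
  (1·δR/R)² = (1×0.0404)² = 0.00163;  (1·δC/C)² = (1×0.0440)² = 0.00194
δτ/τ = √(0.00357) = 0.0597
τ = 0.003406 s, so δτ = 0.0597 × 0.003406 = 0.000203 s.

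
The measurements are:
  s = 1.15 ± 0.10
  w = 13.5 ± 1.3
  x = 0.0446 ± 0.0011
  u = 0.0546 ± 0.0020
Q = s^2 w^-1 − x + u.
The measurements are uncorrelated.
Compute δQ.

0.0196

Let p = s^2·w^-1 = 0.0980. δp/p = √((2·δs/s)² + (-1·δw/w)²) = √(0.0302 + 0.00927) = 0.199, so δp = 0.0195.
Q = p − x + u: δQ = √(δp² + δx² + δu²) = √(0.000379 + 1.21e-06 + 4e-06) = 0.0196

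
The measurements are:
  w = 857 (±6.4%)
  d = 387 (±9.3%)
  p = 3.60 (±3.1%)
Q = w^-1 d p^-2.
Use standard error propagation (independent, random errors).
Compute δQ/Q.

Since Q is a product/quotient, work with relative uncertainties:
  (-1·δw/w)² = (-1×0.0640)² = 0.00410;  (1·δd/d)² = (1×0.0930)² = 0.00865;  (-2·δp/p)² = (-2×0.0310)² = 0.00384
δQ/Q = √(0.0166) = 0.129

0.129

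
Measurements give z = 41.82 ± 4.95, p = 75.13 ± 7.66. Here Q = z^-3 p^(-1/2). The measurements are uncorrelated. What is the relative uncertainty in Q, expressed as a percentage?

For a monomial Q ∝ z^-3, p^(-1/2), fractional errors add in quadrature:
  (-3·δz/z)² = (-3×0.118)² = 0.126;  (−½·δp/p)² = (-0.5×0.102)² = 0.00260
δQ/Q = √(0.129) = 0.359

35.9%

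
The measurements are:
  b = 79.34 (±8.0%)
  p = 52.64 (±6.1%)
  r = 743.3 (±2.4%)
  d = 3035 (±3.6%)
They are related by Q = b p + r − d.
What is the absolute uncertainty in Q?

435

Let w = b·p = 4176. δw/w = √((1·δb/b)² + (1·δp/p)²) = √(0.00640 + 0.00372) = 0.101, so δw = 420.
Q = w + r − d: δQ = √(δw² + δr² + δd²) = √(1.77e+05 + 318 + 11900) = 435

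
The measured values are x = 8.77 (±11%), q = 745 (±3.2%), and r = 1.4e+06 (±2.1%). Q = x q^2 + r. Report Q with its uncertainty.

(6.27 ± 0.620) × 10^6

Let p = x·q^2 = 4.87e+06. δp/p = √((1·δx/x)² + (2·δq/q)²) = √(0.0121 + 0.00410) = 0.127, so δp = 6.19e+05.
Q = p + r: δQ = √(δp² + δr²) = √(3.84e+11 + 8.64e+08) = 6.2e+05
Q = 6.27e+06.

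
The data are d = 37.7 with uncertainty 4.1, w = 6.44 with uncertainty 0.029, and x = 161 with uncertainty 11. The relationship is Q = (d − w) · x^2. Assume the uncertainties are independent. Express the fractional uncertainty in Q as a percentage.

18.9%

Let u = d − w = 31.3. δu = √(δd² + δw²) = √(16.8 + 0.000841) = 4.10, so δu/u = 0.131.
Q is then a monomial in u, x:
δQ/Q = √((δu/u)² + (2·δx/x)²) = √(0.0172 + 0.0187) = 0.189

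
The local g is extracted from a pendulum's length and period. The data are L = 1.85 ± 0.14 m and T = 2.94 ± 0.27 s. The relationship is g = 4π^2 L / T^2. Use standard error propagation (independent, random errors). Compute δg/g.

Each factor contributes (exponent × relative error)² to (δg/g)²:
  (1·δL/L)² = (1×0.0757)² = 0.00573;  (-2·δT/T)² = (-2×0.0918)² = 0.0337
δg/g = √(0.0395) = 0.199

0.199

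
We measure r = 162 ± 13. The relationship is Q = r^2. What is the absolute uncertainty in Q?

Each factor contributes (exponent × relative error)² to (δQ/Q)²:
  (2·δr/r)² = (2×0.0802)² = 0.0258
δQ/Q = √(0.0258) = 0.160
Q = 26200, so δQ = 0.160 × 26200 = 4210.

4210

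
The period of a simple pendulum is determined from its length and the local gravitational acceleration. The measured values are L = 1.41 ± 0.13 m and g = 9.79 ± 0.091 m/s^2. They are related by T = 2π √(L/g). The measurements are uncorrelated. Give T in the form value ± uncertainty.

Each factor contributes (exponent × relative error)² to (δT/T)²:
  (½·δL/L)² = (0.5×0.0922)² = 0.00213;  (−½·δg/g)² = (-0.5×0.00930)² = 2.16e-05
δT/T = √(0.00215) = 0.0463
T = 2.38 s, so δT = 0.0463 × 2.38 = 0.110 s.

2.38 ± 0.110 s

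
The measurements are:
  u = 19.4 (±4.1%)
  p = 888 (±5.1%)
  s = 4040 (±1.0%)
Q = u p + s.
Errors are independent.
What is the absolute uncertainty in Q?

Let w = u·p = 17200. δw/w = √((1·δu/u)² + (1·δp/p)²) = √(0.00168 + 0.00260) = 0.0654, so δw = 1130.
Q = w + s: δQ = √(δw² + δs²) = √(1.27e+06 + 1630) = 1130

1130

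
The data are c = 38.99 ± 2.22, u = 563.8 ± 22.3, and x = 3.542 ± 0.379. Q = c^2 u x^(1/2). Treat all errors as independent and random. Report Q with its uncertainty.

Products/powers → add relative errors in quadrature, weighted by exponent:
  (2·δc/c)² = (2×0.0569)² = 0.0130;  (1·δu/u)² = (1×0.0396)² = 0.00156;  (½·δx/x)² = (0.5×0.107)² = 0.00286
δQ/Q = √(0.0174) = 0.132
Q = 1.613e+06, so δQ = 0.132 × 1.613e+06 = 2.13e+05.

(1.613 ± 0.213) × 10^6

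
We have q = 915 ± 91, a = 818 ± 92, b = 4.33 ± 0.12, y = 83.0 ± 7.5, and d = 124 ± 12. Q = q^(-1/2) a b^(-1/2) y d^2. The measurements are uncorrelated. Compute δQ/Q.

0.247

Each factor contributes (exponent × relative error)² to (δQ/Q)²:
  (−½·δq/q)² = (-0.5×0.0995)² = 0.00247;  (1·δa/a)² = (1×0.112)² = 0.0126;  (−½·δb/b)² = (-0.5×0.0277)² = 0.000192;  (1·δy/y)² = (1×0.0904)² = 0.00817;  (2·δd/d)² = (2×0.0968)² = 0.0375
δQ/Q = √(0.0609) = 0.247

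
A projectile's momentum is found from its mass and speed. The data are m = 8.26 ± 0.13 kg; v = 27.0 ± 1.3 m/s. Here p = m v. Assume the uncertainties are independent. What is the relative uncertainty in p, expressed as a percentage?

p is a product of powers, so relative uncertainties combine in quadrature:
  (1·δm/m)² = (1×0.0157)² = 0.000248;  (1·δv/v)² = (1×0.0481)² = 0.00232
δp/p = √(0.00257) = 0.0507

5.07%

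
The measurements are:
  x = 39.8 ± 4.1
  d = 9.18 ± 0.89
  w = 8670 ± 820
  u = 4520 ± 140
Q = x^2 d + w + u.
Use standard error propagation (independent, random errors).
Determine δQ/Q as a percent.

12.3%

Let p = x^2·d = 14500. δp/p = √((2·δx/x)² + (1·δd/d)²) = √(0.0424 + 0.00940) = 0.228, so δp = 3310.
Q = p + w + u: δQ = √(δp² + δw² + δu²) = √(1.1e+07 + 6.72e+05 + 19600) = 3410
Q = 27700, so δQ/Q = 3410/27700 = 0.123.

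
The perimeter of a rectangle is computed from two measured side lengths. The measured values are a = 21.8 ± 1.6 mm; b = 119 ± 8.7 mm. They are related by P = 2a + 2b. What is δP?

P is a linear combination, so absolute uncertainties add in quadrature:
  (2·δa)² = 10.2;  (2·δb)² = 303
δP = √(313) = 17.7 mm

17.7 mm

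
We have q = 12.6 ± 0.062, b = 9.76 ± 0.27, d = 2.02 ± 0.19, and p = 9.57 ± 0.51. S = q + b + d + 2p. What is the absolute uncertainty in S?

1.07

Each term contributes (cᵢ δxᵢ)² to (δS)²:
  (δq)² = 0.00384;  (δb)² = 0.0729;  (δd)² = 0.0361;  (2·δp)² = 1.04
δS = √(1.15) = 1.07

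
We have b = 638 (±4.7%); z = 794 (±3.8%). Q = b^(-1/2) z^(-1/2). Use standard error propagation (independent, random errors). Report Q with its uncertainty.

(1.41 ± 0.0425) × 10^-3

Since Q is a product/quotient, work with relative uncertainties:
  (−½·δb/b)² = (-0.5×0.0470)² = 0.000552;  (−½·δz/z)² = (-0.5×0.0380)² = 0.000361
δQ/Q = √(0.000913) = 0.0302
Q = 0.00141, so δQ = 0.0302 × 0.00141 = 4.25e-05.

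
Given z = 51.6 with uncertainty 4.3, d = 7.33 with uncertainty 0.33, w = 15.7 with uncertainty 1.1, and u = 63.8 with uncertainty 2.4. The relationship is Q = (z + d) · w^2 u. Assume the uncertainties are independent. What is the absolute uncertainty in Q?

1.51e+05

Let h = z + d = 58.9. δh = √(δz² + δd²) = √(18.5 + 0.109) = 4.31, so δh/h = 0.0732.
Q is then a monomial in h, w, u:
δQ/Q = √((δh/h)² + (2·δw/w)² + (1·δu/u)²) = √(0.00536 + 0.0196 + 0.00142) = 0.163
Q = 9.27e+05, so δQ = 0.163 × 9.27e+05 = 1.51e+05.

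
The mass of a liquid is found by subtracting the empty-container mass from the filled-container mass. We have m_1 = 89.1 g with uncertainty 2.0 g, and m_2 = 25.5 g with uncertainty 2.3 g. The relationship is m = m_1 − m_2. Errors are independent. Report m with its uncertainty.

Sums and differences: (δm)² = Σ (cᵢ δxᵢ)².
  (δm_1)² = 4.00;  (δm_2)² = 5.29
δm = √(9.29) = 3.05 g
m = 63.6 g.

63.6 ± 3.05 g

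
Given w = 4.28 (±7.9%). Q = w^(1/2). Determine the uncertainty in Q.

Q ∝ w^(1/2), so δQ/Q = |½| · δw/w = 0.5 × 0.0790 = 0.0395.
Q = 2.07, so δQ = 0.0395 × 2.07 = 0.0817.

0.0817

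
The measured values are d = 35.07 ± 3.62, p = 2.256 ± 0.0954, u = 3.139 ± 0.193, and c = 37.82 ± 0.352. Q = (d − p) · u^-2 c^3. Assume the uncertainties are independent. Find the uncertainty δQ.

Let w = d − p = 32.81. δw = √(δd² + δp²) = √(13.1 + 0.00910) = 3.62, so δw/w = 0.110.
Q is then a monomial in w, u, c:
δQ/Q = √((δw/w)² + (-2·δu/u)² + (3·δc/c)²) = √(0.0122 + 0.0151 + 0.000780) = 0.168
Q = 180200, so δQ = 0.168 × 180200 = 30200.

30200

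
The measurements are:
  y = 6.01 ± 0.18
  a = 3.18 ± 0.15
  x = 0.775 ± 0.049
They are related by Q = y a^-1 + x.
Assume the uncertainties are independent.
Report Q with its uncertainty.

Let p = y·a^-1 = 1.89. δp/p = √((1·δy/y)² + (-1·δa/a)²) = √(0.000897 + 0.00222) = 0.0559, so δp = 0.106.
Q = p + x: δQ = √(δp² + δx²) = √(0.0112 + 0.00240) = 0.116
Q = 2.66.

2.66 ± 0.116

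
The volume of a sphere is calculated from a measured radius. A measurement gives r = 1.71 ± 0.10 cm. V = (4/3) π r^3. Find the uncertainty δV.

3.67 cm^3

V ∝ r^3, so δV/V = |3| · δr/r = 3 × 0.0585 = 0.175.
V = 20.9 cm^3, so δV = 0.175 × 20.9 = 3.67 cm^3.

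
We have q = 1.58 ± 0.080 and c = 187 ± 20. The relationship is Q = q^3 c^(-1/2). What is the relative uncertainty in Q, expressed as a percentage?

Relative error in a monomial: (δQ/Q)² = Σ (nᵢ · δxᵢ/xᵢ)².
  (3·δq/q)² = (3×0.0506)² = 0.0231;  (−½·δc/c)² = (-0.5×0.107)² = 0.00286
δQ/Q = √(0.0259) = 0.161

16.1%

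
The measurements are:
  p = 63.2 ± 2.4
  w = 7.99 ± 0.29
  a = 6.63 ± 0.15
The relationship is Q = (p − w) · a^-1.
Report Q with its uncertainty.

Let u = p − w = 55.2. δu = √(δp² + δw²) = √(5.76 + 0.0841) = 2.42, so δu/u = 0.0438.
Q is then a monomial in u, a:
δQ/Q = √((δu/u)² + (-1·δa/a)²) = √(0.00192 + 0.000512) = 0.0493
Q = 8.33, so δQ = 0.0493 × 8.33 = 0.410.

8.33 ± 0.410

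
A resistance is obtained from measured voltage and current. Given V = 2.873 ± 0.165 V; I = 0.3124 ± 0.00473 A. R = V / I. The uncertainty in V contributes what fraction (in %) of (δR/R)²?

93.5%

(δR/R)² = (1·δV/V)² + (-1·δI/I)²
  V term: (1×0.0574)² = 0.00330
  I term: (-1×0.0151)² = 0.000229
Total = 0.00353. Share from V = 0.00330/0.00353 = 0.935.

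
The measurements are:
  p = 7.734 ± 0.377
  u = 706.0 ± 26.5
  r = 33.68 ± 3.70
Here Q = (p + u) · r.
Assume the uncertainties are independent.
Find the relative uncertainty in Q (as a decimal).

Let w = p + u = 713.7. δw = √(δp² + δu²) = √(0.142 + 702) = 26.5, so δw/w = 0.0371.
Q is then a monomial in w, r:
δQ/Q = √((δw/w)² + (1·δr/r)²) = √(0.00138 + 0.0121) = 0.116

0.116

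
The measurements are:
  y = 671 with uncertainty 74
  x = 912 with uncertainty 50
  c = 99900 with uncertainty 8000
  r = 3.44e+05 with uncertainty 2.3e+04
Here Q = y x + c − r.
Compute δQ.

Let p = y·x = 6.12e+05. δp/p = √((1·δy/y)² + (1·δx/x)²) = √(0.0122 + 0.00301) = 0.123, so δp = 75400.
Q = p + c − r: δQ = √(δp² + δc² + δr²) = √(5.68e+09 + 6.4e+07 + 5.29e+08) = 79200

79200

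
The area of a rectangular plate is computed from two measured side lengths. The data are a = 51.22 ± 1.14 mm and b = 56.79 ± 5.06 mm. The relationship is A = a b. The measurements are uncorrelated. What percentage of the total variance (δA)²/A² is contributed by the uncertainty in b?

(δA/A)² = (1·δa/a)² + (1·δb/b)²
  a term: (1×0.0223)² = 0.000495
  b term: (1×0.0891)² = 0.00794
Total = 0.00843. Share from b = 0.00794/0.00843 = 0.941.

94.1%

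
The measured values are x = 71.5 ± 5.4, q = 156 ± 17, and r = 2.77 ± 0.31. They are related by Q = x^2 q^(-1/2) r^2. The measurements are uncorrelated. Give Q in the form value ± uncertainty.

3140 ± 865

Since Q is a product/quotient, work with relative uncertainties:
  (2·δx/x)² = (2×0.0755)² = 0.0228;  (−½·δq/q)² = (-0.5×0.109)² = 0.00297;  (2·δr/r)² = (2×0.112)² = 0.0501
δQ/Q = √(0.0759) = 0.275
Q = 3140, so δQ = 0.275 × 3140 = 865.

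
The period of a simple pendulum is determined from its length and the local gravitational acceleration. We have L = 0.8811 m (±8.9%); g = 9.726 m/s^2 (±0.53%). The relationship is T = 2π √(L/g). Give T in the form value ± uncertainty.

1.891 ± 0.0843 s

For a monomial T ∝ L^(1/2), g^(-1/2), fractional errors add in quadrature:
  (½·δL/L)² = (0.5×0.0890)² = 0.00198;  (−½·δg/g)² = (-0.5×0.00530)² = 7.02e-06
δT/T = √(0.00199) = 0.0446
T = 1.891 s, so δT = 0.0446 × 1.891 = 0.0843 s.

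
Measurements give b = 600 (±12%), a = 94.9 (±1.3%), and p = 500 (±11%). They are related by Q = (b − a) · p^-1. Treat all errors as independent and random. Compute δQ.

Let u = b − a = 505. δu = √(δb² + δa²) = √(5180 + 1.52) = 72.0, so δu/u = 0.143.
Q is then a monomial in u, p:
δQ/Q = √((δu/u)² + (-1·δp/p)²) = √(0.0203 + 0.0121) = 0.180
Q = 1.01, so δQ = 0.180 × 1.01 = 0.182.

0.182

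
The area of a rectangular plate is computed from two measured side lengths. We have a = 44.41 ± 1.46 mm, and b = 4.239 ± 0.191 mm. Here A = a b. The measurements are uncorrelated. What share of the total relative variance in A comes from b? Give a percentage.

65.3%

(δA/A)² = (1·δa/a)² + (1·δb/b)²
  a term: (1×0.0329)² = 0.00108
  b term: (1×0.0451)² = 0.00203
Total = 0.00311. Share from b = 0.00203/0.00311 = 0.653.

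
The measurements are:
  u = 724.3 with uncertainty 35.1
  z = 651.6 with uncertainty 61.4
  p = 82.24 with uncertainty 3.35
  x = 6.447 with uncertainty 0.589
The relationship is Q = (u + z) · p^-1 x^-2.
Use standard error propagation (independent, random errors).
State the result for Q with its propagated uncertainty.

Let w = u + z = 1376. δw = √(δu² + δz²) = √(1230 + 3770) = 70.7, so δw/w = 0.0514.
Q is then a monomial in w, p, x:
δQ/Q = √((δw/w)² + (-1·δp/p)² + (-2·δx/x)²) = √(0.00264 + 0.00166 + 0.0334) = 0.194
Q = 0.4025, so δQ = 0.194 × 0.4025 = 0.0781.

0.4025 ± 0.0781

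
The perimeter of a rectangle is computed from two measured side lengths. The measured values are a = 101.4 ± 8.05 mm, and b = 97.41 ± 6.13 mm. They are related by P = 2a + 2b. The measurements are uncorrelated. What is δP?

20.2 mm

Each term contributes (cᵢ δxᵢ)² to (δP)²:
  (2·δa)² = 259;  (2·δb)² = 150
δP = √(410) = 20.2 mm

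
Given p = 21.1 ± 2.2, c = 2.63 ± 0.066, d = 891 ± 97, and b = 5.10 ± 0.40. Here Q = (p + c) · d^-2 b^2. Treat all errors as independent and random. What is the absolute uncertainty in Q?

Let u = p + c = 23.7. δu = √(δp² + δc²) = √(4.84 + 0.00436) = 2.20, so δu/u = 0.0928.
Q is then a monomial in u, d, b:
δQ/Q = √((δu/u)² + (-2·δd/d)² + (2·δb/b)²) = √(0.00860 + 0.0474 + 0.0246) = 0.284
Q = 0.000777, so δQ = 0.284 × 0.000777 = 0.000221.

0.000221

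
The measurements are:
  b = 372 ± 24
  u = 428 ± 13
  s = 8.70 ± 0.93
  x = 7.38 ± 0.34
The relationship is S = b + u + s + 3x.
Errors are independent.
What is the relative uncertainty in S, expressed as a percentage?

3.29%

Each term contributes (cᵢ δxᵢ)² to (δS)²:
  (δb)² = 576;  (δu)² = 169;  (δs)² = 0.865;  (3·δx)² = 1.04
δS = √(747) = 27.3
S = 831, so δS/S = 27.3/831 = 0.0329.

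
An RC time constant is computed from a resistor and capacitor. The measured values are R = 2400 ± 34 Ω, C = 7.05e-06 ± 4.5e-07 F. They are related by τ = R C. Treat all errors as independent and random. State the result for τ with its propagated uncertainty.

Each factor contributes (exponent × relative error)² to (δτ/τ)²:
  (1·δR/R)² = (1×0.0142)² = 0.000201;  (1·δC/C)² = (1×0.0638)² = 0.00407
δτ/τ = √(0.00427) = 0.0654
τ = 0.0169 s, so δτ = 0.0654 × 0.0169 = 0.00111 s.

0.0169 ± 0.00111 s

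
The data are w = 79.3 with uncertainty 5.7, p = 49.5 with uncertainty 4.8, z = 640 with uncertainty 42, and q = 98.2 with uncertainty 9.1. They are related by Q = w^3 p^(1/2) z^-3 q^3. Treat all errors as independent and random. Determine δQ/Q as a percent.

For a monomial Q ∝ w^3, p^(1/2), z^-3, q^3, fractional errors add in quadrature:
  (3·δw/w)² = (3×0.0719)² = 0.0465;  (½·δp/p)² = (0.5×0.0970)² = 0.00235;  (-3·δz/z)² = (-3×0.0656)² = 0.0388;  (3·δq/q)² = (3×0.0927)² = 0.0773
δQ/Q = √(0.165) = 0.406

40.6%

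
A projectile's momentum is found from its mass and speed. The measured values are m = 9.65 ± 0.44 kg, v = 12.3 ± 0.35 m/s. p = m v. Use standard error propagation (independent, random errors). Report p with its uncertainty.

119 ± 6.38 kg·m/s

Each factor contributes (exponent × relative error)² to (δp/p)²:
  (1·δm/m)² = (1×0.0456)² = 0.00208;  (1·δv/v)² = (1×0.0285)² = 0.000810
δp/p = √(0.00289) = 0.0537
p = 119 kg·m/s, so δp = 0.0537 × 119 = 6.38 kg·m/s.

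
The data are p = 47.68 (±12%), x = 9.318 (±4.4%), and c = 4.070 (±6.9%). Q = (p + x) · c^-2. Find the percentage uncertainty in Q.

17.1%

Let u = p + x = 57.00. δu = √(δp² + δx²) = √(32.7 + 0.168) = 5.74, so δu/u = 0.101.
Q is then a monomial in u, c:
δQ/Q = √((δu/u)² + (-2·δc/c)²) = √(0.0101 + 0.0190) = 0.171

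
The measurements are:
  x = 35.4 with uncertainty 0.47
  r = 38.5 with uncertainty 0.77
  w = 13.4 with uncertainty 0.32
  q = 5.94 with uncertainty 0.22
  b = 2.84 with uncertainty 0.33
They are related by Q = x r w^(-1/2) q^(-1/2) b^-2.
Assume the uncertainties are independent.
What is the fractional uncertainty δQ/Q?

Q is a product of powers, so relative uncertainties combine in quadrature:
  (1·δx/x)² = (1×0.0133)² = 0.000176;  (1·δr/r)² = (1×0.0200)² = 0.000400;  (−½·δw/w)² = (-0.5×0.0239)² = 0.000143;  (−½·δq/q)² = (-0.5×0.0370)² = 0.000343;  (-2·δb/b)² = (-2×0.116)² = 0.0540
δQ/Q = √(0.0551) = 0.235

0.235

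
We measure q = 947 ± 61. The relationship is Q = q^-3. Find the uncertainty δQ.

Each factor contributes (exponent × relative error)² to (δQ/Q)²:
  (-3·δq/q)² = (-3×0.0644)² = 0.0373
δQ/Q = √(0.0373) = 0.193
Q = 1.18e-09, so δQ = 0.193 × 1.18e-09 = 2.28e-10.

2.28e-10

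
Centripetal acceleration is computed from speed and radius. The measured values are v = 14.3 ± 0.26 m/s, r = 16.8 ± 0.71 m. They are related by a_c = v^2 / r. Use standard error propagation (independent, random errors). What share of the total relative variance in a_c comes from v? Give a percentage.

(δa_c/a_c)² = (2·δv/v)² + (-1·δr/r)²
  v term: (2×0.0182)² = 0.00132
  r term: (-1×0.0423)² = 0.00179
Total = 0.00311. Share from v = 0.00132/0.00311 = 0.425.

42.5%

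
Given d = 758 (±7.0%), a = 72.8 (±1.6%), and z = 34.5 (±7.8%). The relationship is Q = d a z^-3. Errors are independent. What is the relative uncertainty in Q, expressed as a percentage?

24.5%

Q is a product of powers, so relative uncertainties combine in quadrature:
  (1·δd/d)² = (1×0.0700)² = 0.00490;  (1·δa/a)² = (1×0.0160)² = 0.000256;  (-3·δz/z)² = (-3×0.0780)² = 0.0548
δQ/Q = √(0.0599) = 0.245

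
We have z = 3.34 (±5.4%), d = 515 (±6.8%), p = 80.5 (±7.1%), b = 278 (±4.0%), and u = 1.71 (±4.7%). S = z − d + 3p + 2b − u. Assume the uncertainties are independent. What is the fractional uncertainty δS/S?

0.158

For a sum/difference, combine absolute errors in quadrature:
  (δz)² = 0.0325;  (δd)² = 1230;  (3·δp)² = 294;  (2·δb)² = 495;  (δu)² = 0.00646
δS = √(2020) = 44.9
S = 284, so δS/S = 44.9/284 = 0.158.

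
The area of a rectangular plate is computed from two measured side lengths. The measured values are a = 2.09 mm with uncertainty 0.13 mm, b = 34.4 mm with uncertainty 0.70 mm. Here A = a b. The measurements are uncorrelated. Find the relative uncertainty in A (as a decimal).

0.0654

A is a product of powers, so relative uncertainties combine in quadrature:
  (1·δa/a)² = (1×0.0622)² = 0.00387;  (1·δb/b)² = (1×0.0203)² = 0.000414
δA/A = √(0.00428) = 0.0654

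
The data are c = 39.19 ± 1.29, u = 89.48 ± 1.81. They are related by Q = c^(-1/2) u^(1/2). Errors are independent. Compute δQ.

Q is a product of powers, so relative uncertainties combine in quadrature:
  (−½·δc/c)² = (-0.5×0.0329)² = 0.000271;  (½·δu/u)² = (0.5×0.0202)² = 0.000102
δQ/Q = √(0.000373) = 0.0193
Q = 1.511, so δQ = 0.0193 × 1.511 = 0.0292.

0.0292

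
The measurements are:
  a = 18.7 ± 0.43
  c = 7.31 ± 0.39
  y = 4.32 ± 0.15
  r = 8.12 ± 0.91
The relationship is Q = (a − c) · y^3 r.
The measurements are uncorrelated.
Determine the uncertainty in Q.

1200

Let u = a − c = 11.4. δu = √(δa² + δc²) = √(0.185 + 0.152) = 0.581, so δu/u = 0.0510.
Q is then a monomial in u, y, r:
δQ/Q = √((δu/u)² + (3·δy/y)² + (1·δr/r)²) = √(0.00260 + 0.0109 + 0.0126) = 0.161
Q = 7460, so δQ = 0.161 × 7460 = 1200.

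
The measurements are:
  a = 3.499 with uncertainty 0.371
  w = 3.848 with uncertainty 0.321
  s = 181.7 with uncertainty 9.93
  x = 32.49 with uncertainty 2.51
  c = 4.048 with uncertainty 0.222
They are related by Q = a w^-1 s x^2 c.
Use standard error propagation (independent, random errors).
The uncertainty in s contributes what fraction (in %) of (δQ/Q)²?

6.21%

(δQ/Q)² = (1·δa/a)² + (-1·δw/w)² + (1·δs/s)² + (2·δx/x)² + (1·δc/c)²
  a term: (1×0.106)² = 0.0112
  w term: (-1×0.0834)² = 0.00696
  s term: (1×0.0547)² = 0.00299
  x term: (2×0.0773)² = 0.0239
  c term: (1×0.0548)² = 0.00301
Total = 0.0481. Share from s = 0.00299/0.0481 = 0.0621.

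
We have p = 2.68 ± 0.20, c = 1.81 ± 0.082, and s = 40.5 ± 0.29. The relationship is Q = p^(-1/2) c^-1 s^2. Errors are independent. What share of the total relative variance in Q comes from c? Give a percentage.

(δQ/Q)² = (−½·δp/p)² + (-1·δc/c)² + (2·δs/s)²
  p term: (-0.5×0.0746)² = 0.00139
  c term: (-1×0.0453)² = 0.00205
  s term: (2×0.00716)² = 0.000205
Total = 0.00365. Share from c = 0.00205/0.00365 = 0.562.

56.2%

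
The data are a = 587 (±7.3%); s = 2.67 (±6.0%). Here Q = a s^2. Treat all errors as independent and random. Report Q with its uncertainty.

4180 ± 588

For a monomial Q ∝ a, s^2, fractional errors add in quadrature:
  (1·δa/a)² = (1×0.0730)² = 0.00533;  (2·δs/s)² = (2×0.0600)² = 0.0144
δQ/Q = √(0.0197) = 0.140
Q = 4180, so δQ = 0.140 × 4180 = 588.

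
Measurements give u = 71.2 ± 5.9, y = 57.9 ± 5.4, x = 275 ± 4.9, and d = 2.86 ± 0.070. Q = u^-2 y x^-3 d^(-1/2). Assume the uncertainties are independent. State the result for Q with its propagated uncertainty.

(3.25 ± 0.643) × 10^-10

Products/powers → add relative errors in quadrature, weighted by exponent:
  (-2·δu/u)² = (-2×0.0829)² = 0.0275;  (1·δy/y)² = (1×0.0933)² = 0.00870;  (-3·δx/x)² = (-3×0.0178)² = 0.00286;  (−½·δd/d)² = (-0.5×0.0245)² = 0.000150
δQ/Q = √(0.0392) = 0.198
Q = 3.25e-10, so δQ = 0.198 × 3.25e-10 = 6.43e-11.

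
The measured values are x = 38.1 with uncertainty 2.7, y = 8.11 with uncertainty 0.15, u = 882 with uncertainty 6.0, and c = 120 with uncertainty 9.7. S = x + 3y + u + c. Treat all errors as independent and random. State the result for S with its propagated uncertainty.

Absolute uncertainties add in quadrature for a linear combination:
  (δx)² = 7.29;  (3·δy)² = 0.202;  (δu)² = 36.0;  (δc)² = 94.1
δS = √(138) = 11.7
S = 1060.

1060 ± 11.7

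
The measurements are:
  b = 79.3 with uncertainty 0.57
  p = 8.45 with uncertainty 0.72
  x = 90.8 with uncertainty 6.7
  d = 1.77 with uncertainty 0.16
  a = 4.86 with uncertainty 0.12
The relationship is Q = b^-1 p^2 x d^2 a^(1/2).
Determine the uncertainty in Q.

Products/powers → add relative errors in quadrature, weighted by exponent:
  (-1·δb/b)² = (-1×0.00719)² = 5.17e-05;  (2·δp/p)² = (2×0.0852)² = 0.0290;  (1·δx/x)² = (1×0.0738)² = 0.00544;  (2·δd/d)² = (2×0.0904)² = 0.0327;  (½·δa/a)² = (0.5×0.0247)² = 0.000152
δQ/Q = √(0.0674) = 0.260
Q = 565, so δQ = 0.260 × 565 = 147.

147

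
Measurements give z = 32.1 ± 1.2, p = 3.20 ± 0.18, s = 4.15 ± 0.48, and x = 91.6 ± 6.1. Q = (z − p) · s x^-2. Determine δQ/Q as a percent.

Let u = z − p = 28.9. δu = √(δz² + δp²) = √(1.44 + 0.0324) = 1.21, so δu/u = 0.0420.
Q is then a monomial in u, s, x:
δQ/Q = √((δu/u)² + (1·δs/s)² + (-2·δx/x)²) = √(0.00176 + 0.0134 + 0.0177) = 0.181

18.1%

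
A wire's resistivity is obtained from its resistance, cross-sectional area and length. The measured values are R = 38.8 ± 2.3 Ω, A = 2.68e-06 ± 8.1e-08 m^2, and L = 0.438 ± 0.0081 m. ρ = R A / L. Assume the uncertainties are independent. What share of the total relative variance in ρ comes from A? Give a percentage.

(δρ/ρ)² = (1·δR/R)² + (1·δA/A)² + (-1·δL/L)²
  R term: (1×0.0593)² = 0.00351
  A term: (1×0.0302)² = 0.000913
  L term: (-1×0.0185)² = 0.000342
Total = 0.00477. Share from A = 0.000913/0.00477 = 0.192.

19.2%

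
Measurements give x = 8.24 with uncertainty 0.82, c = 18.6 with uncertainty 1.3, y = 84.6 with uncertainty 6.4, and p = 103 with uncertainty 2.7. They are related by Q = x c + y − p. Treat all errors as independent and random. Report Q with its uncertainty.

Let w = x·c = 153. δw/w = √((1·δx/x)² + (1·δc/c)²) = √(0.00990 + 0.00488) = 0.122, so δw = 18.6.
Q = w + y − p: δQ = √(δw² + δy² + δp²) = √(347 + 41.0 + 7.29) = 19.9
Q = 135.

135 ± 19.9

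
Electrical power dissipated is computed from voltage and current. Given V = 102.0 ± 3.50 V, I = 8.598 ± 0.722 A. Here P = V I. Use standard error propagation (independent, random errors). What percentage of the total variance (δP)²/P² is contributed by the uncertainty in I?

(δP/P)² = (1·δV/V)² + (1·δI/I)²
  V term: (1×0.0343)² = 0.00118
  I term: (1×0.0840)² = 0.00705
Total = 0.00823. Share from I = 0.00705/0.00823 = 0.857.

85.7%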